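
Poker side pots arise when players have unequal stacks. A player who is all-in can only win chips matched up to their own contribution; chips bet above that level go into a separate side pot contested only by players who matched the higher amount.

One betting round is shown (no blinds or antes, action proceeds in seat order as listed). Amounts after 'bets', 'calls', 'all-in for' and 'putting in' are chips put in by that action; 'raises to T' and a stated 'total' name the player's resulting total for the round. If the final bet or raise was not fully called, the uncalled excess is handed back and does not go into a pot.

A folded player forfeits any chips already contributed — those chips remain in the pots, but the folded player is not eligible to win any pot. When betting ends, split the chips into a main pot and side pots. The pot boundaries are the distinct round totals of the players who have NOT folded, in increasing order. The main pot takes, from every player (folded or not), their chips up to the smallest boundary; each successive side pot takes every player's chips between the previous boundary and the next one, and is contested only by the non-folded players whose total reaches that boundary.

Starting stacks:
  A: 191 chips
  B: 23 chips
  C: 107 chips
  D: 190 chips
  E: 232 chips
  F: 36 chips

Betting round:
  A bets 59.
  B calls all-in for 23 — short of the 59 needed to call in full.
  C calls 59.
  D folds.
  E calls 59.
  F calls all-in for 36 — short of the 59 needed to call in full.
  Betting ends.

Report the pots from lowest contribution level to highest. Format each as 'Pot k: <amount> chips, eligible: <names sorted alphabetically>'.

Contributions: A=59, B=23, C=59, E=59, F=36
Folded: D
Pot levels (distinct totals of non-folded players): 23, 36, 59
Layer 1-23: 23 each from A, B, C, E, F = 23*5 = 115 chips; eligible A, B, C, E, F
Layer 24-36: 13 each from A, C, E, F = 13*4 = 52 chips; eligible A, C, E, F
Layer 37-59: 23 each from A, C, E = 23*3 = 69 chips; eligible A, C, E

Pot 1: 115 chips, eligible: A, B, C, E, F
Pot 2: 52 chips, eligible: A, C, E, F
Pot 3: 69 chips, eligible: A, C, E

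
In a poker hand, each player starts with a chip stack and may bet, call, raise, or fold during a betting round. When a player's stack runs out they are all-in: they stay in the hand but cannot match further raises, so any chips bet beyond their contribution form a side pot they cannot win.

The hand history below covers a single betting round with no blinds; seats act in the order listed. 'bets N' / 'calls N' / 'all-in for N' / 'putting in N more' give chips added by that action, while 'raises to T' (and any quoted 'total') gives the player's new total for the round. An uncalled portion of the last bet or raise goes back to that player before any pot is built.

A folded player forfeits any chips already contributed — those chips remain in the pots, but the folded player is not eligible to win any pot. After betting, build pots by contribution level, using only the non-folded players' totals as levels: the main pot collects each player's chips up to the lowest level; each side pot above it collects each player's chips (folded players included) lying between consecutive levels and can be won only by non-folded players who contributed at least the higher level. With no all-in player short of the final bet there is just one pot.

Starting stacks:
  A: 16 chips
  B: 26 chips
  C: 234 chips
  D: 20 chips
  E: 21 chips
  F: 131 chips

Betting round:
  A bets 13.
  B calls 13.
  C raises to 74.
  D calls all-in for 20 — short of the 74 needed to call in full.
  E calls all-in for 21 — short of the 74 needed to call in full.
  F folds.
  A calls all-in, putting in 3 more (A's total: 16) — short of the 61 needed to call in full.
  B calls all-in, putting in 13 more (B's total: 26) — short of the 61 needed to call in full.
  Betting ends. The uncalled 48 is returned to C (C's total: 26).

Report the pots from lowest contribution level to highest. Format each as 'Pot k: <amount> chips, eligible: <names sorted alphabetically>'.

Contributions (after 48 returned to C): A=16, B=26, C=26, D=20, E=21
Folded: F
Pot levels (distinct totals of non-folded players): 16, 20, 21, 26
Layer 1-16: 16 each from A, B, C, D, E = 16*5 = 80 chips; eligible A, B, C, D, E
Layer 17-20: 4 each from B, C, D, E = 4*4 = 16 chips; eligible B, C, D, E
Layer 21-21: 1 each from B, C, E = 1*3 = 3 chips; eligible B, C, E
Layer 22-26: 5 each from B, C = 5*2 = 10 chips; eligible B, C

Pot 1: 80 chips, eligible: A, B, C, D, E
Pot 2: 16 chips, eligible: B, C, D, E
Pot 3: 3 chips, eligible: B, C, E
Pot 4: 10 chips, eligible: B, C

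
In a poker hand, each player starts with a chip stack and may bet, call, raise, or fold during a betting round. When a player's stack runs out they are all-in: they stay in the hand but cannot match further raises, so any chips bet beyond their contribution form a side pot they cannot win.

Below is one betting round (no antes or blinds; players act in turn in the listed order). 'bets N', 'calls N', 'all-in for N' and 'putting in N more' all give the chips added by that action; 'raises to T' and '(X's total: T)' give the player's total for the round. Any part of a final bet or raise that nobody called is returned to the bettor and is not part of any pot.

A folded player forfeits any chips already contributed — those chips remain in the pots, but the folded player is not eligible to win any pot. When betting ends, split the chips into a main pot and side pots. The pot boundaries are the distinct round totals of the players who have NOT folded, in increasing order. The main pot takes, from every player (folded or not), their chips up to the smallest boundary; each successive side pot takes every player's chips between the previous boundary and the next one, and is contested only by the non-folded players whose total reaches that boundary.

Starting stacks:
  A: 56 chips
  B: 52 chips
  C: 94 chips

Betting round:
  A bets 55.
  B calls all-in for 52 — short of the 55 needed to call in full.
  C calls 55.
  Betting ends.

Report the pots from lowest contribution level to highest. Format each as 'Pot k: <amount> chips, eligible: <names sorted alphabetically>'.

Pot 1: 156 chips, eligible: A, B, C
Pot 2: 6 chips, eligible: A, C

Derivation:
Contributions: A=55, B=52, C=55
Pot levels (distinct totals of non-folded players): 52, 55
Layer 1-52: 52 each from A, B, C = 52*3 = 156 chips; eligible A, B, C
Layer 53-55: 3 each from A, C = 3*2 = 6 chips; eligible A, C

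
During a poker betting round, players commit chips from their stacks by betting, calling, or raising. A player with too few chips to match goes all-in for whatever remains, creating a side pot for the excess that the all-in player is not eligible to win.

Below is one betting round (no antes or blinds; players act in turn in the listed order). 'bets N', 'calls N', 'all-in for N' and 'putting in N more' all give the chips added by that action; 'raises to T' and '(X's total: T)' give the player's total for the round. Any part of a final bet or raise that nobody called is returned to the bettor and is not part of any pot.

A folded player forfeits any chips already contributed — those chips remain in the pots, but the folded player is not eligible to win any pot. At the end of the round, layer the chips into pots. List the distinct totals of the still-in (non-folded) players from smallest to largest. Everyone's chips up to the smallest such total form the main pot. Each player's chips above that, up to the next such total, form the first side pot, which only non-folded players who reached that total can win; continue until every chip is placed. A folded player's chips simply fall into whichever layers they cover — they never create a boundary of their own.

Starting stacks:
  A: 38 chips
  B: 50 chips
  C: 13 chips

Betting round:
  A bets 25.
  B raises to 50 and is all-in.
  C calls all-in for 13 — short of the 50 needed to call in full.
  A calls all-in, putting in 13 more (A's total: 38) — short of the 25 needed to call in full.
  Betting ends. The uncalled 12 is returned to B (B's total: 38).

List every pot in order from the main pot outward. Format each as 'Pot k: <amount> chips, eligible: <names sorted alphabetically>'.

Pot 1: 39 chips, eligible: A, B, C
Pot 2: 50 chips, eligible: A, B

Derivation:
Contributions (after 12 returned to B): A=38, B=38, C=13
Pot levels (distinct totals of non-folded players): 13, 38
Layer 1-13: 13 each from A, B, C = 13*3 = 39 chips; eligible A, B, C
Layer 14-38: 25 each from A, B = 25*2 = 50 chips; eligible A, B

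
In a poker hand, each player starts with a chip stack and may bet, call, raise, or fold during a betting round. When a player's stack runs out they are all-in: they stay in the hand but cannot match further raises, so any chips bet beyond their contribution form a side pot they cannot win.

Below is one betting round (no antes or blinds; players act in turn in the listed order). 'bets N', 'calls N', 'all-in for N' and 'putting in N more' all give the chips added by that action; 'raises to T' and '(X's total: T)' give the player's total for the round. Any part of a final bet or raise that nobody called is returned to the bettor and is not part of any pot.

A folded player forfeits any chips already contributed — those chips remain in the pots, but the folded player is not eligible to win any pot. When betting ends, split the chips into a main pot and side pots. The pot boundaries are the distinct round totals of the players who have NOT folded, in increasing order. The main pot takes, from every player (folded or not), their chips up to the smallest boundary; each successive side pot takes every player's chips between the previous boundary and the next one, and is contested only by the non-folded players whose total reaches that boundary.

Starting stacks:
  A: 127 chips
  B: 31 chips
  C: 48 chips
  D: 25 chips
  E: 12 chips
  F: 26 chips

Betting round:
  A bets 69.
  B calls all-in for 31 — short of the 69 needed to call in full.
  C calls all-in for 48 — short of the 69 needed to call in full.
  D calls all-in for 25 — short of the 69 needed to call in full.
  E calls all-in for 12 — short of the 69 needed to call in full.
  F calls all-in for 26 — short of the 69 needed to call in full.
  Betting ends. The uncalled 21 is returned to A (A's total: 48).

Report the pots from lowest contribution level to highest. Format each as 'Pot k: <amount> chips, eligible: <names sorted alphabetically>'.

Pot 1: 72 chips, eligible: A, B, C, D, E, F
Pot 2: 65 chips, eligible: A, B, C, D, F
Pot 3: 4 chips, eligible: A, B, C, F
Pot 4: 15 chips, eligible: A, B, C
Pot 5: 34 chips, eligible: A, C

Derivation:
Contributions (after 21 returned to A): A=48, B=31, C=48, D=25, E=12, F=26
Pot levels (distinct totals of non-folded players): 12, 25, 26, 31, 48
Layer 1-12: 12 each from A, B, C, D, E, F = 12*6 = 72 chips; eligible A, B, C, D, E, F
Layer 13-25: 13 each from A, B, C, D, F = 13*5 = 65 chips; eligible A, B, C, D, F
Layer 26-26: 1 each from A, B, C, F = 1*4 = 4 chips; eligible A, B, C, F
Layer 27-31: 5 each from A, B, C = 5*3 = 15 chips; eligible A, B, C
Layer 32-48: 17 each from A, C = 17*2 = 34 chips; eligible A, C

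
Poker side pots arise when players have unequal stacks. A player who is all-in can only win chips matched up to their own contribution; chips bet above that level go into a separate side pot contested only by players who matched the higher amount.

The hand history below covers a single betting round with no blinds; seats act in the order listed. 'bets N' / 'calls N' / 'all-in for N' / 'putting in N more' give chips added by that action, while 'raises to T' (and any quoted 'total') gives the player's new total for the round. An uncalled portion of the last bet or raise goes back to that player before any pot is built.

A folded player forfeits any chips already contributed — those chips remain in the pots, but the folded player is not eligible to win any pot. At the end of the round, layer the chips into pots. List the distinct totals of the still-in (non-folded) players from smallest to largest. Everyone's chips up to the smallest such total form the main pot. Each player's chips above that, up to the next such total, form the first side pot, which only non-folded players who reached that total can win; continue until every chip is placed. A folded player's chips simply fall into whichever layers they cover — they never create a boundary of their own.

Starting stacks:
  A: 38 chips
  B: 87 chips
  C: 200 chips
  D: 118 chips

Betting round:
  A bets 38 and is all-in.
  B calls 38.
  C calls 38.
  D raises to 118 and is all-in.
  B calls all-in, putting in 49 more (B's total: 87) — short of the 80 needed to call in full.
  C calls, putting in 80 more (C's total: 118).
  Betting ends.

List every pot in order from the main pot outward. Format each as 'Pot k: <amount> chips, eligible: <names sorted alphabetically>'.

Pot 1: 152 chips, eligible: A, B, C, D
Pot 2: 147 chips, eligible: B, C, D
Pot 3: 62 chips, eligible: C, D

Derivation:
Contributions: A=38, B=87, C=118, D=118
Pot levels (distinct totals of non-folded players): 38, 87, 118
Layer 1-38: 38 each from A, B, C, D = 38*4 = 152 chips; eligible A, B, C, D
Layer 39-87: 49 each from B, C, D = 49*3 = 147 chips; eligible B, C, D
Layer 88-118: 31 each from C, D = 31*2 = 62 chips; eligible C, D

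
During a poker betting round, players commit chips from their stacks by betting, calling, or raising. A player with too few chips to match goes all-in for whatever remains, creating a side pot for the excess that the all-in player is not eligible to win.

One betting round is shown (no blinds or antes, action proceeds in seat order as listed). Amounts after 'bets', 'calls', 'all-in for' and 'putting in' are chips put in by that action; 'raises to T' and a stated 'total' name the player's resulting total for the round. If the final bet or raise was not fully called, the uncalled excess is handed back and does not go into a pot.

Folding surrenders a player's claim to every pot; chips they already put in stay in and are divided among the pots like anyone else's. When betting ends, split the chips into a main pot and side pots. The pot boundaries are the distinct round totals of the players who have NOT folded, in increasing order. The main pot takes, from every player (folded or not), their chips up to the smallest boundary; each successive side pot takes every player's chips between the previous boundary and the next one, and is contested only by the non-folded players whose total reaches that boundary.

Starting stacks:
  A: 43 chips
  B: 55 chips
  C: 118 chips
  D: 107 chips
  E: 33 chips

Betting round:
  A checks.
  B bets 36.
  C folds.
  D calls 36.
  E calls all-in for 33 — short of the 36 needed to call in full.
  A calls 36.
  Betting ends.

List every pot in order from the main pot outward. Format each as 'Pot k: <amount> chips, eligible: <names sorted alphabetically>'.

Contributions: A=36, B=36, D=36, E=33
Folded: C
Pot levels (distinct totals of non-folded players): 33, 36
Layer 1-33: 33 each from A, B, D, E = 33*4 = 132 chips; eligible A, B, D, E
Layer 34-36: 3 each from A, B, D = 3*3 = 9 chips; eligible A, B, D

Pot 1: 132 chips, eligible: A, B, D, E
Pot 2: 9 chips, eligible: A, B, D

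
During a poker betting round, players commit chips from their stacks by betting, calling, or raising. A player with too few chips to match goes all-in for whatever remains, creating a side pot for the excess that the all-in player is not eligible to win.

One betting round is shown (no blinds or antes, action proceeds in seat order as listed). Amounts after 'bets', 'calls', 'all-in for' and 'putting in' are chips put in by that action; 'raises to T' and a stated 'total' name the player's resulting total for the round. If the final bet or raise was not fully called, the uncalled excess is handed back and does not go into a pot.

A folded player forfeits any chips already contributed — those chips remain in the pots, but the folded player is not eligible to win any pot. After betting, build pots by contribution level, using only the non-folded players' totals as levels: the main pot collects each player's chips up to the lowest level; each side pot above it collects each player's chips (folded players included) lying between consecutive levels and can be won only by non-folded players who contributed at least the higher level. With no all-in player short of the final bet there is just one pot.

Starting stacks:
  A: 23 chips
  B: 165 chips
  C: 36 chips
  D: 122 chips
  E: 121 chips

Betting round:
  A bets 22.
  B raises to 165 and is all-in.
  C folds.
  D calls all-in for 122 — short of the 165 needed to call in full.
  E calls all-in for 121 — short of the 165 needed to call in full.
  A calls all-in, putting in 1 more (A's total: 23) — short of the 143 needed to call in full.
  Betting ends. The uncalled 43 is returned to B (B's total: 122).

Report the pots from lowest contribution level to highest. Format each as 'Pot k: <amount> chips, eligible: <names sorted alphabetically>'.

Contributions (after 43 returned to B): A=23, B=122, D=122, E=121
Folded: C
Pot levels (distinct totals of non-folded players): 23, 121, 122
Layer 1-23: 23 each from A, B, D, E = 23*4 = 92 chips; eligible A, B, D, E
Layer 24-121: 98 each from B, D, E = 98*3 = 294 chips; eligible B, D, E
Layer 122-122: 1 each from B, D = 1*2 = 2 chips; eligible B, D

Pot 1: 92 chips, eligible: A, B, D, E
Pot 2: 294 chips, eligible: B, D, E
Pot 3: 2 chips, eligible: B, D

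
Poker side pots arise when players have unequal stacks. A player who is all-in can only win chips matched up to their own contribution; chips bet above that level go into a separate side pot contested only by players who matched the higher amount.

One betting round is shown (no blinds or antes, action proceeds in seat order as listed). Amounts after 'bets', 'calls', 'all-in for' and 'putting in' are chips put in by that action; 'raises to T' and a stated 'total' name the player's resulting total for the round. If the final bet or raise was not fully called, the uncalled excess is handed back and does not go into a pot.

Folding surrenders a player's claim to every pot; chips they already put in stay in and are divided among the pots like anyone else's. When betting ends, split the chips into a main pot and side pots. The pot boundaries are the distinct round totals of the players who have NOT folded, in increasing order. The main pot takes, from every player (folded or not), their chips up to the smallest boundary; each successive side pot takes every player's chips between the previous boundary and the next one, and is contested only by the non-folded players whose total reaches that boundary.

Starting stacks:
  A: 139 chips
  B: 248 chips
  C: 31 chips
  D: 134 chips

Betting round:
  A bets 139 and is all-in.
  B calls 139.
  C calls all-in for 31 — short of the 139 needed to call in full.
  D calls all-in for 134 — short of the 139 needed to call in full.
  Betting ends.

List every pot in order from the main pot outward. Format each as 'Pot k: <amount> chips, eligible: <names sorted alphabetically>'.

Pot 1: 124 chips, eligible: A, B, C, D
Pot 2: 309 chips, eligible: A, B, D
Pot 3: 10 chips, eligible: A, B

Derivation:
Contributions: A=139, B=139, C=31, D=134
Pot levels (distinct totals of non-folded players): 31, 134, 139
Layer 1-31: 31 each from A, B, C, D = 31*4 = 124 chips; eligible A, B, C, D
Layer 32-134: 103 each from A, B, D = 103*3 = 309 chips; eligible A, B, D
Layer 135-139: 5 each from A, B = 5*2 = 10 chips; eligible A, B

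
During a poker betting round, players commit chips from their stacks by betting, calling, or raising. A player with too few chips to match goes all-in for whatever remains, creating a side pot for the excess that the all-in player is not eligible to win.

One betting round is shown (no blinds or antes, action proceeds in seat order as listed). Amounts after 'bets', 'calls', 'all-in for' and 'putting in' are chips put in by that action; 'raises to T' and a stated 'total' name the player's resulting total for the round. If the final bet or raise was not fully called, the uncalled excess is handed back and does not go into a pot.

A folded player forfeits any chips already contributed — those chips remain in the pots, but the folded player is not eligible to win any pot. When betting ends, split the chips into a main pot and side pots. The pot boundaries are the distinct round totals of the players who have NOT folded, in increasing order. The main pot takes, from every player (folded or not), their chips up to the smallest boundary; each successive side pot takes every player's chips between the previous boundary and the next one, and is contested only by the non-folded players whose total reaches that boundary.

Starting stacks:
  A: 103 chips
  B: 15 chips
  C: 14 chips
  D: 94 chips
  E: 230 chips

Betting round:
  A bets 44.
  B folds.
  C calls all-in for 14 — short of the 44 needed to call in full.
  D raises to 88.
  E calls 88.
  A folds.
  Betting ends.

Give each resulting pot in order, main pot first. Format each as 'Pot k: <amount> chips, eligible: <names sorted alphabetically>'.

Contributions: A=44, C=14, D=88, E=88
Folded: A, B
Pot levels (distinct totals of non-folded players): 14, 88
Layer 1-14: 14 each from A, C, D, E = 14*4 = 56 chips; eligible C, D, E
Layer 15-88: A 30 + D 74 + E 74 = 178 chips; eligible D, E

Pot 1: 56 chips, eligible: C, D, E
Pot 2: 178 chips, eligible: D, E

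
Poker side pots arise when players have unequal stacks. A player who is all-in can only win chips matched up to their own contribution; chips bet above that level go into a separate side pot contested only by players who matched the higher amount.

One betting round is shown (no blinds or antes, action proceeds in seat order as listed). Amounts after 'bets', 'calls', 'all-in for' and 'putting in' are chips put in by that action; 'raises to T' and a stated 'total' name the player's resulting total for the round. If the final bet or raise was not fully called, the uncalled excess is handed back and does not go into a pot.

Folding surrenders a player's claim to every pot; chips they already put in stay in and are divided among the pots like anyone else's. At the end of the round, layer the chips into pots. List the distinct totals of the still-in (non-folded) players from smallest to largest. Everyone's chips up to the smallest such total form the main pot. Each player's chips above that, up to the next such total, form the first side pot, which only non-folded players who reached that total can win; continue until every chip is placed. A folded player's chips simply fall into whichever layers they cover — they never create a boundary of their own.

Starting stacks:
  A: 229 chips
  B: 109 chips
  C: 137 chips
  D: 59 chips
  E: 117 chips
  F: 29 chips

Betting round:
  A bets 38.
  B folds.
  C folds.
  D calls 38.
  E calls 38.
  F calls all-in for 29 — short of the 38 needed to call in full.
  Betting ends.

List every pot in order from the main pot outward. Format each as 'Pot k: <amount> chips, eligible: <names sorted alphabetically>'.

Pot 1: 116 chips, eligible: A, D, E, F
Pot 2: 27 chips, eligible: A, D, E

Derivation:
Contributions: A=38, D=38, E=38, F=29
Folded: B, C
Pot levels (distinct totals of non-folded players): 29, 38
Layer 1-29: 29 each from A, D, E, F = 29*4 = 116 chips; eligible A, D, E, F
Layer 30-38: 9 each from A, D, E = 9*3 = 27 chips; eligible A, D, E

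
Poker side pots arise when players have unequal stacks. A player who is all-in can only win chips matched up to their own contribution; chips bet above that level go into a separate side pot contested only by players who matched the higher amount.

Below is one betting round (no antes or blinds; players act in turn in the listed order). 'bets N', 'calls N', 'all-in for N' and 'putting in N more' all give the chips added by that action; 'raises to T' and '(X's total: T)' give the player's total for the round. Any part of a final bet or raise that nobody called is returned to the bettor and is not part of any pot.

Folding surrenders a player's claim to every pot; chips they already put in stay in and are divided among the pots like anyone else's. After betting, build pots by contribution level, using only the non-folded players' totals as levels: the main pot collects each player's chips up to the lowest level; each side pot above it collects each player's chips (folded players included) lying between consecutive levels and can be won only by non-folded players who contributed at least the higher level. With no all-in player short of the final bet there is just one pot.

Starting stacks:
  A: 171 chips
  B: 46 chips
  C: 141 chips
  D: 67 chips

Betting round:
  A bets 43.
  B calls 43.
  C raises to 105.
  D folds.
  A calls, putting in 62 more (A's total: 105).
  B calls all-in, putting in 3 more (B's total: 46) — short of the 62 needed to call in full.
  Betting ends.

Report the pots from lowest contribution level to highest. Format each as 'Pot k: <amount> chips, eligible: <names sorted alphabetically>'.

Pot 1: 138 chips, eligible: A, B, C
Pot 2: 118 chips, eligible: A, C

Derivation:
Contributions: A=105, B=46, C=105
Folded: D
Pot levels (distinct totals of non-folded players): 46, 105
Layer 1-46: 46 each from A, B, C = 46*3 = 138 chips; eligible A, B, C
Layer 47-105: 59 each from A, C = 59*2 = 118 chips; eligible A, C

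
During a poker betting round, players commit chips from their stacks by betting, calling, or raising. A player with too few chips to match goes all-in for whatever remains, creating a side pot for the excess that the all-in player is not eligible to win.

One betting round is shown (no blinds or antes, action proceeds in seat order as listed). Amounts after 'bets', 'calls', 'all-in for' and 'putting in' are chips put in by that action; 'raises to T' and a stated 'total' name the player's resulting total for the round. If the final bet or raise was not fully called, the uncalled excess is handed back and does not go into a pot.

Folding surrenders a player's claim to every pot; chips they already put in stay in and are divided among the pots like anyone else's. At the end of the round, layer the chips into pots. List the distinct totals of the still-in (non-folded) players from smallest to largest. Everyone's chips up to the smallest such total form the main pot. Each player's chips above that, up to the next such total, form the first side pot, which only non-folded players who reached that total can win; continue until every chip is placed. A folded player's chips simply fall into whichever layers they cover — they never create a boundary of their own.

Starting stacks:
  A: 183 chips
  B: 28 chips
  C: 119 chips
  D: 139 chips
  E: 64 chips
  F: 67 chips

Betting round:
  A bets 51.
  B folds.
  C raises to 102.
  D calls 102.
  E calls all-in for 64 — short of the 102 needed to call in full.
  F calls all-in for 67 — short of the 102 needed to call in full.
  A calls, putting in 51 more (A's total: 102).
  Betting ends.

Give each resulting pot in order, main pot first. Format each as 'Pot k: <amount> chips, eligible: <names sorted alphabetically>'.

Contributions: A=102, C=102, D=102, E=64, F=67
Folded: B
Pot levels (distinct totals of non-folded players): 64, 67, 102
Layer 1-64: 64 each from A, C, D, E, F = 64*5 = 320 chips; eligible A, C, D, E, F
Layer 65-67: 3 each from A, C, D, F = 3*4 = 12 chips; eligible A, C, D, F
Layer 68-102: 35 each from A, C, D = 35*3 = 105 chips; eligible A, C, D

Pot 1: 320 chips, eligible: A, C, D, E, F
Pot 2: 12 chips, eligible: A, C, D, F
Pot 3: 105 chips, eligible: A, C, D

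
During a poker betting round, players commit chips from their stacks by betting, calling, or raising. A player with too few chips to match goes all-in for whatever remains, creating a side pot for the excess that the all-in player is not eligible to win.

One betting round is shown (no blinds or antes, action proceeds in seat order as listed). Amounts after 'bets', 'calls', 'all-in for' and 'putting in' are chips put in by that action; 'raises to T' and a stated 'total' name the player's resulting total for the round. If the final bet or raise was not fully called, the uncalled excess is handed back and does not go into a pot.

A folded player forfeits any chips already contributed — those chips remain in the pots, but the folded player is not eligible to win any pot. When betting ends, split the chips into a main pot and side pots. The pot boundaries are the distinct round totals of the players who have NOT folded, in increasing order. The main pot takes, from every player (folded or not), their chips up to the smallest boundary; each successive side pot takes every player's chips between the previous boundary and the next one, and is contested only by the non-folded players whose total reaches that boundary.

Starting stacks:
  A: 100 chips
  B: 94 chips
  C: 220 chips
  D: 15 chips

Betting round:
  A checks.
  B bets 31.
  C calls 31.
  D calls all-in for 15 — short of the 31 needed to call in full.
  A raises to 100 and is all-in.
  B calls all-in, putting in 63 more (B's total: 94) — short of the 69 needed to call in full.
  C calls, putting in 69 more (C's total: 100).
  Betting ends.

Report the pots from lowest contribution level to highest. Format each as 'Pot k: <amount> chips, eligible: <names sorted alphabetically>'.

Pot 1: 60 chips, eligible: A, B, C, D
Pot 2: 237 chips, eligible: A, B, C
Pot 3: 12 chips, eligible: A, C

Derivation:
Contributions: A=100, B=94, C=100, D=15
Pot levels (distinct totals of non-folded players): 15, 94, 100
Layer 1-15: 15 each from A, B, C, D = 15*4 = 60 chips; eligible A, B, C, D
Layer 16-94: 79 each from A, B, C = 79*3 = 237 chips; eligible A, B, C
Layer 95-100: 6 each from A, C = 6*2 = 12 chips; eligible A, C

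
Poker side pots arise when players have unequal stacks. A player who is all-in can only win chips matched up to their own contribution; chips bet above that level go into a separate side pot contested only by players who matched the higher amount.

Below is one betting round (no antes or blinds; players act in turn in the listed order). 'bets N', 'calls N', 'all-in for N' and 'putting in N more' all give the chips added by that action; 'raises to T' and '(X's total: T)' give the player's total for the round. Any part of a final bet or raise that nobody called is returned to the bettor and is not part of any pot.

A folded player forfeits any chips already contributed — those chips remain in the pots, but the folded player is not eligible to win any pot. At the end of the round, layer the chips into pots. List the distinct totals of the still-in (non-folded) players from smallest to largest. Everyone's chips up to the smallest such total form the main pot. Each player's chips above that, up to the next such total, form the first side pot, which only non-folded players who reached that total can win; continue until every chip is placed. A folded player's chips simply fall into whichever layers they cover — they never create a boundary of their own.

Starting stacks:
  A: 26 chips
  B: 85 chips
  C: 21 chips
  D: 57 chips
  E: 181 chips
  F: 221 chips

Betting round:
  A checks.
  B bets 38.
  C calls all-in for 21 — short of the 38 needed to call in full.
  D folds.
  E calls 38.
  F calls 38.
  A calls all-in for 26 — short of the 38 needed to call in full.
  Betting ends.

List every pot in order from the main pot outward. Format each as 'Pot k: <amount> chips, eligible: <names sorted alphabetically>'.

Pot 1: 105 chips, eligible: A, B, C, E, F
Pot 2: 20 chips, eligible: A, B, E, F
Pot 3: 36 chips, eligible: B, E, F

Derivation:
Contributions: A=26, B=38, C=21, E=38, F=38
Folded: D
Pot levels (distinct totals of non-folded players): 21, 26, 38
Layer 1-21: 21 each from A, B, C, E, F = 21*5 = 105 chips; eligible A, B, C, E, F
Layer 22-26: 5 each from A, B, E, F = 5*4 = 20 chips; eligible A, B, E, F
Layer 27-38: 12 each from B, E, F = 12*3 = 36 chips; eligible B, E, F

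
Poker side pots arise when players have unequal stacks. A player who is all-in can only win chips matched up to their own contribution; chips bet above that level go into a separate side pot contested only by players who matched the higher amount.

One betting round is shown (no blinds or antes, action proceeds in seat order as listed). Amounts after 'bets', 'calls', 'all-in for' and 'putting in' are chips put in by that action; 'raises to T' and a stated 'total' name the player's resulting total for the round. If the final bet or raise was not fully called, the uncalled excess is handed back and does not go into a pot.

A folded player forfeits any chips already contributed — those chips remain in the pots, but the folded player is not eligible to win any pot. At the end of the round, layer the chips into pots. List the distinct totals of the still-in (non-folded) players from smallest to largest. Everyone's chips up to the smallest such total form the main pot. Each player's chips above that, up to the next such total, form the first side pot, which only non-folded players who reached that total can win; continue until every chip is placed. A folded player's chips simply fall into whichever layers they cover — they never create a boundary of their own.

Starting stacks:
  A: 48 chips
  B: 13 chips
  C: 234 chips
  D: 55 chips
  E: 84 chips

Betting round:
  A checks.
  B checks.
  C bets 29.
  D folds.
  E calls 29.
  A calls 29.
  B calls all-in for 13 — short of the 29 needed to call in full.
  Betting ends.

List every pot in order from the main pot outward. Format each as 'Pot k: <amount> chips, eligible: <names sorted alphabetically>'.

Contributions: A=29, B=13, C=29, E=29
Folded: D
Pot levels (distinct totals of non-folded players): 13, 29
Layer 1-13: 13 each from A, B, C, E = 13*4 = 52 chips; eligible A, B, C, E
Layer 14-29: 16 each from A, C, E = 16*3 = 48 chips; eligible A, C, E

Pot 1: 52 chips, eligible: A, B, C, E
Pot 2: 48 chips, eligible: A, C, E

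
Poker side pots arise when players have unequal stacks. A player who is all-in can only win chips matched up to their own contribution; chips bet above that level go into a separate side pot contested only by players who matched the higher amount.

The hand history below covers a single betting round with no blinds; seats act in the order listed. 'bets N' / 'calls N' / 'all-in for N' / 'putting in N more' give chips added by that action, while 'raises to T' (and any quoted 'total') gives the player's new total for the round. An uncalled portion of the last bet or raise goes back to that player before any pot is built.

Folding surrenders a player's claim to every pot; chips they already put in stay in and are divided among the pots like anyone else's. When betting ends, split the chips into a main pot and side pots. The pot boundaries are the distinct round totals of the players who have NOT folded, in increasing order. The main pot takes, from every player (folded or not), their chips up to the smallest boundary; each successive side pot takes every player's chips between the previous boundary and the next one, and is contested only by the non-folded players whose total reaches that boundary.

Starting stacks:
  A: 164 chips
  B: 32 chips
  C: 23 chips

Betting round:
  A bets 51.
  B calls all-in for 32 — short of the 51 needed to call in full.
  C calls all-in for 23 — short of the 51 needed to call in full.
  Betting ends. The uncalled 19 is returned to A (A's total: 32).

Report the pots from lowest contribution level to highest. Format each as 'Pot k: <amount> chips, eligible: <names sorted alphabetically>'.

Contributions (after 19 returned to A): A=32, B=32, C=23
Pot levels (distinct totals of non-folded players): 23, 32
Layer 1-23: 23 each from A, B, C = 23*3 = 69 chips; eligible A, B, C
Layer 24-32: 9 each from A, B = 9*2 = 18 chips; eligible A, B

Pot 1: 69 chips, eligible: A, B, C
Pot 2: 18 chips, eligible: A, B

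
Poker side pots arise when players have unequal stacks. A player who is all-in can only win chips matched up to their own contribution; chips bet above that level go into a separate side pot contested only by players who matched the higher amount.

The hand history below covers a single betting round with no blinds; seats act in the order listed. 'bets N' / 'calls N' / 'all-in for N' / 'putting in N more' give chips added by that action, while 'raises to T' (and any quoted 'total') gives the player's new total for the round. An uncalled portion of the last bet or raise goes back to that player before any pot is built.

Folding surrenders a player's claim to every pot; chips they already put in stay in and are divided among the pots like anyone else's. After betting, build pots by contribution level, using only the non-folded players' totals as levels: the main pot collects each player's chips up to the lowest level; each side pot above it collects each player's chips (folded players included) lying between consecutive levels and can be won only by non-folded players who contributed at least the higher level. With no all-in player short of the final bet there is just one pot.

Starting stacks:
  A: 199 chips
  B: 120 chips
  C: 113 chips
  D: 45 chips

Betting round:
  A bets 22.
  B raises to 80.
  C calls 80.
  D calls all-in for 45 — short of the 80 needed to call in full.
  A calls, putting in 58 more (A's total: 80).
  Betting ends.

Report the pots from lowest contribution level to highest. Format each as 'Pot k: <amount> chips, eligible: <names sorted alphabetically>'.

Pot 1: 180 chips, eligible: A, B, C, D
Pot 2: 105 chips, eligible: A, B, C

Derivation:
Contributions: A=80, B=80, C=80, D=45
Pot levels (distinct totals of non-folded players): 45, 80
Layer 1-45: 45 each from A, B, C, D = 45*4 = 180 chips; eligible A, B, C, D
Layer 46-80: 35 each from A, B, C = 35*3 = 105 chips; eligible A, B, C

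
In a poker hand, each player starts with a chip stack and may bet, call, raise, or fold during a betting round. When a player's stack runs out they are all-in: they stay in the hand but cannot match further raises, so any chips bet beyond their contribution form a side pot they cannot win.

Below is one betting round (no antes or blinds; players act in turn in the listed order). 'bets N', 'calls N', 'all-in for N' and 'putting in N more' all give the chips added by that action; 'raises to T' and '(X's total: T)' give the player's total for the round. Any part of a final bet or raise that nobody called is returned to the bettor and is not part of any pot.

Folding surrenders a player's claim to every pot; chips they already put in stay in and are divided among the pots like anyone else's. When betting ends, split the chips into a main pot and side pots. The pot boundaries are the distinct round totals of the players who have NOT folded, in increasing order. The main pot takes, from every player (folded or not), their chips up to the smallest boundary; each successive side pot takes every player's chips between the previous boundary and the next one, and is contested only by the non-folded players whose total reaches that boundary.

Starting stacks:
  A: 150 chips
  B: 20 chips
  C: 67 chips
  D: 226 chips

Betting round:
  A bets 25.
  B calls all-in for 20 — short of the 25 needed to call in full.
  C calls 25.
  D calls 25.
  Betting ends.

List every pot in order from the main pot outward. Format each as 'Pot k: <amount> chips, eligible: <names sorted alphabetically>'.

Contributions: A=25, B=20, C=25, D=25
Pot levels (distinct totals of non-folded players): 20, 25
Layer 1-20: 20 each from A, B, C, D = 20*4 = 80 chips; eligible A, B, C, D
Layer 21-25: 5 each from A, C, D = 5*3 = 15 chips; eligible A, C, D

Pot 1: 80 chips, eligible: A, B, C, D
Pot 2: 15 chips, eligible: A, C, D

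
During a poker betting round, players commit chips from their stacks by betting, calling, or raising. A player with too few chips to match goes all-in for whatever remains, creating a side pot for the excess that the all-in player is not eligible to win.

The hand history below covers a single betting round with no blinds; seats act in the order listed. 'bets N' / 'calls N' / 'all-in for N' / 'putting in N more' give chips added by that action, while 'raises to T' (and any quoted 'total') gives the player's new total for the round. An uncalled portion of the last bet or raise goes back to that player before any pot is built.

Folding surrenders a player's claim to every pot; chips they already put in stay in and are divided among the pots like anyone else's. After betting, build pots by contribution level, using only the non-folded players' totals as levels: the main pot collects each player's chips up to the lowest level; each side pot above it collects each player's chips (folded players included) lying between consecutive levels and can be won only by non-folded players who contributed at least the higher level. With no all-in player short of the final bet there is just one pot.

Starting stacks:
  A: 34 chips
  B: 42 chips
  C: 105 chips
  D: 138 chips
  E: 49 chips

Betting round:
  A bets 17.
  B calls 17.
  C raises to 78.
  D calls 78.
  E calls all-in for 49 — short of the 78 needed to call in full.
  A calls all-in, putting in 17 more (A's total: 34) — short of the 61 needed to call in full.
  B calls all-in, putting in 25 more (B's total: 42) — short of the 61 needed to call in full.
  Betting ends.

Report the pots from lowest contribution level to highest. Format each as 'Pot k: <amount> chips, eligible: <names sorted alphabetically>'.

Contributions: A=34, B=42, C=78, D=78, E=49
Pot levels (distinct totals of non-folded players): 34, 42, 49, 78
Layer 1-34: 34 each from A, B, C, D, E = 34*5 = 170 chips; eligible A, B, C, D, E
Layer 35-42: 8 each from B, C, D, E = 8*4 = 32 chips; eligible B, C, D, E
Layer 43-49: 7 each from C, D, E = 7*3 = 21 chips; eligible C, D, E
Layer 50-78: 29 each from C, D = 29*2 = 58 chips; eligible C, D

Pot 1: 170 chips, eligible: A, B, C, D, E
Pot 2: 32 chips, eligible: B, C, D, E
Pot 3: 21 chips, eligible: C, D, E
Pot 4: 58 chips, eligible: C, D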